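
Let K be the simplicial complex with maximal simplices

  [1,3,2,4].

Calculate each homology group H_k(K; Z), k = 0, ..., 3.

H_0 = Z,  H_1 = 0,  H_2 = 0,  H_3 = 0.

Order the vertices as 1 < 2 < 3 < 4. Listing each simplex with vertices in this order, K has dimension 3 with simplices:

  0-simplices (4): [1], [2], [3], [4]
  1-simplices (6): [1,2], [1,3], [1,4], [2,3], [2,4], [3,4]
  2-simplices (4): [1,2,3], [1,2,4], [1,3,4], [2,3,4]
  3-simplices (1): [1,2,3,4]

giving chain groups C_0 ≅ Z^4, C_1 ≅ Z^6, C_2 ≅ Z^4, C_3 ≅ Z^1.

The boundary map ∂_1: C_1 → C_0 sends each edge [p,q] (with p < q) to q − p.
This gives a 4×6 integer matrix of rank 3; reducing to Smith normal form yields diagonal entries (1,1,1).

Boundary ∂_2: C_2 → C_1 sends each 2-simplex [p,q,r] to [q,r] − [p,r] + [p,q]. For instance
  ∂[1,3,4] = [3,4] − [1,4] + [1,3],
  ∂[1,2,3] = [2,3] − [1,3] + [1,2].
This gives a 6×4 integer matrix of rank 3; reducing to Smith normal form yields diagonal entries (1,1,1).

∂_3: C_3 → C_2 sends each 3-simplex σ to the alternating sum Σ_i (−1)^i (σ with its i-th vertex removed). For instance
  ∂[1,2,3,4] = [2,3,4] − [1,3,4] + [1,2,4] − [1,2,3].
As a 4×1 matrix over Z this has rank 1, with invariant factors (1).

From H_k ≅ ker(∂_k) / im(∂_{k+1}) we obtain:

  H_0: rank C_0 − rank ∂_1 = 4 − 3 = 1, and the invariant factors of ∂_1 are all 1, so H_0 ≅ Z.
  H_1: rank ker ∂_1 − rank ∂_2 = (6 − 3) − 3 = 0, and the invariant factors of ∂_2 are all 1, so H_1 ≅ 0.
  H_2: rank ker ∂_2 − rank ∂_3 = (4 − 3) − 1 = 0, and the invariant factors of ∂_3 are all 1, so H_2 ≅ 0.
  H_3: rank ker ∂_3 − rank ∂_4 = (1 − 1) − 0 = 0, and there is no ∂_4, so H_3 ≅ 0.

As a check, the Euler characteristic is 4 − 6 + 4 − 1 = 1, which agrees with 1 − 0 + 0 − 0 = 1.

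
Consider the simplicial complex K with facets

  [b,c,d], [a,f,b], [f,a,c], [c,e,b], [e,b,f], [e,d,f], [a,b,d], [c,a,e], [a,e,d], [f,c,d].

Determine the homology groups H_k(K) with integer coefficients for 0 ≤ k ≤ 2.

K has 6 vertices, 15 edges, 10 triangles.
rank ∂_0 = 0, rank ∂_1 = 5 ⇒ b_0 = 6 − 0 − 5 = 1; all invariant factors of ∂_1 are 1 so no torsion. So H_0 ≅ Z.
rank ∂_1 = 5, rank ∂_2 = 10 ⇒ b_1 = 15 − 5 − 10 = 0; ∂_2 has invariant factor(s) [2] giving torsion. So H_1 ≅ Z_2.
rank ∂_2 = 10, rank ∂_3 = 0 ⇒ b_2 = 10 − 10 − 0 = 0. So H_2 ≅ 0.

H_0 = Z,  H_1 = Z_2,  H_2 = 0.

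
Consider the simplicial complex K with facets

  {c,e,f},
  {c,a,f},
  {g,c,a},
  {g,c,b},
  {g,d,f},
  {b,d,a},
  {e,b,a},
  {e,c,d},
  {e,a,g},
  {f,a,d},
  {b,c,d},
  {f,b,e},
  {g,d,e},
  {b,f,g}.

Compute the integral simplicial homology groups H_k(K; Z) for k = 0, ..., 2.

H_0 = Z,  H_1 = Z^2,  H_2 = Z.

K has 7 vertices, 21 edges, 14 triangles.
rank ∂_0 = 0, rank ∂_1 = 6 ⇒ b_0 = 7 − 0 − 6 = 1; all invariant factors of ∂_1 are 1 so no torsion. So H_0 ≅ Z.
rank ∂_1 = 6, rank ∂_2 = 13 ⇒ b_1 = 21 − 6 − 13 = 2; all invariant factors of ∂_2 are 1 so no torsion. So H_1 ≅ Z^2.
rank ∂_2 = 13, rank ∂_3 = 0 ⇒ b_2 = 14 − 13 − 0 = 1. So H_2 ≅ Z.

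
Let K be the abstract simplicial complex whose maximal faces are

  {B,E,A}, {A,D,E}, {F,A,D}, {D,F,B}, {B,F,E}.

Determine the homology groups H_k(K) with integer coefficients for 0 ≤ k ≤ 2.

We work with the vertex ordering A < B < D < E < F. The simplices of K, each written with vertices in increasing order, are:

  0-simplices (5): A, B, D, E, F
  1-simplices (10): AB, AD, AE, AF, BD, BE, BF, DE, DF, EF
  2-simplices (5): ABE, ADE, ADF, BDF, BEF

so the chain groups are C_0 ≅ Z^5, C_1 ≅ Z^10, C_2 ≅ Z^5.

∂_1: C_1 → C_0 maps an edge to its endpoints' difference, ∂[p,q] = q − p.
As a 5×10 matrix over Z this has rank 4, with invariant factors (1,1,1,1).

∂_2: C_2 → C_1 maps a triangle to the signed sum of its edges. For instance
  ∂BDF = DF − BF + BD,
  ∂ADF = DF − AF + AD.
This gives a 10×5 integer matrix of rank 5; reducing to Smith normal form yields diagonal entries (1,1,1,1,1).

Computing H_k = (kernel of ∂_k) / (image of ∂_{k+1}):

  H_0: rank C_0 − rank ∂_1 = 5 − 4 = 1, and the invariant factors of ∂_1 are all 1, so H_0 ≅ Z.
  H_1: rank ker ∂_1 − rank ∂_2 = (10 − 4) − 5 = 1, and the invariant factors of ∂_2 are all 1, so H_1 ≅ Z.
  H_2: rank ker ∂_2 − rank ∂_3 = (5 − 5) − 0 = 0, and there is no ∂_3, so H_2 ≅ 0.

(K is a triangulation of the Möbius band.)

H_0 ≅ Z,  H_1 ≅ Z,  H_2 = 0.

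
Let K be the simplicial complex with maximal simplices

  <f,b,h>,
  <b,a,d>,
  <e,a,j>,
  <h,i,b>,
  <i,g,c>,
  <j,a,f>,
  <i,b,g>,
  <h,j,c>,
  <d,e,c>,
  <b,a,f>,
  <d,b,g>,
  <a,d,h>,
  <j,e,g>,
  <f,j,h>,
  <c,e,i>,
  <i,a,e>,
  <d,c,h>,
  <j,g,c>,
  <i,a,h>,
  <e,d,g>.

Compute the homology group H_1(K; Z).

H_1 ≅ Z ⊕ Z/2.

Fix the vertex order a < b < c < d < e < f < g < h < i < j and write every simplex with vertices in increasing order. Then dim K = 2 and the simplices of K are:

  0-simplices (10): a, b, c, d, e, f, g, h, i, j
  1-simplices (30): ab, ad, ae, af, ah, ai, aj, bd, bf, bg, bh, bi, cd, ce, cg, ch, ci, cj, de, dg, dh, eg, ei, ej, fh, fj, gi, gj, hi, hj
  2-simplices (20): abd, abf, adh, aei, aej, afj, ahi, bdg, bfh, bgi, bhi, cde, cdh, cei, cgi, cgj, chj, deg, egj, fhj

so the chain groups are C_0 ≅ Z^10, C_1 ≅ Z^30, C_2 ≅ Z^20.

Boundary ∂_1: C_1 → C_0 sends each edge [p,q] (with p < q) to q − p.
The resulting 10×30 matrix has rank 9, and its Smith normal form has invariant factors (1,1,1,1,1,1,1,1,1).

∂_2: C_2 → C_1 sends each 2-simplex [p,q,r] to [q,r] − [p,r] + [p,q]. For instance
  ∂abd = bd − ad + ab,
  ∂deg = eg − dg + de.
The 30×20 boundary matrix has rank 20 and Smith normal form diag(1,1,1,1,1,1,1,1,1,1,1,1,1,1,1,1,1,1,1,2).

Reading off H_k = ker ∂_k / im ∂_{k+1}:

  H_1: rank ker ∂_1 − rank ∂_2 = (30 − 9) − 20 = 1, and ∂_2 has invariant factor 2 > 1, so H_1 = Z ⊕ Z/2.

(K is a triangulation of the Klein bottle.)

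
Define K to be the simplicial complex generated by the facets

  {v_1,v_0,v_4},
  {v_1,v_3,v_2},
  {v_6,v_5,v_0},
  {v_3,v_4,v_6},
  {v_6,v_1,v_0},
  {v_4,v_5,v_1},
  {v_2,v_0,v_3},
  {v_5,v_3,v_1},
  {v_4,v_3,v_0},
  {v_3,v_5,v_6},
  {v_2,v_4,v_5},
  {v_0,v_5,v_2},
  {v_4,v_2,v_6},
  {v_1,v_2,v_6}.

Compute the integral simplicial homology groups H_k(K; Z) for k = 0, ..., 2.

K has 7 vertices, 21 edges, 14 triangles.
rank ∂_0 = 0, rank ∂_1 = 6 ⇒ b_0 = 7 − 0 − 6 = 1; all invariant factors of ∂_1 are 1 so no torsion. So H_0 ≅ Z.
rank ∂_1 = 6, rank ∂_2 = 13 ⇒ b_1 = 21 − 6 − 13 = 2; all invariant factors of ∂_2 are 1 so no torsion. So H_1 ≅ Z^2.
rank ∂_2 = 13, rank ∂_3 = 0 ⇒ b_2 = 14 − 13 − 0 = 1. So H_2 ≅ Z.

H_0 ≅ Z,  H_1 ≅ Z^2,  H_2 ≅ Z.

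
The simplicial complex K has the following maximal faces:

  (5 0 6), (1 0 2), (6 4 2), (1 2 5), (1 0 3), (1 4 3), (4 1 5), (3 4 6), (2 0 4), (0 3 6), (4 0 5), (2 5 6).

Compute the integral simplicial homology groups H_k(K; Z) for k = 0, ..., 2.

H_0 = Z,  H_1 = Z/2Z,  H_2 = 0.

Fix the vertex order 0 < 1 < 2 < 3 < 4 < 5 < 6 and write every simplex with vertices in increasing order. Then dim K = 2 and the simplices of K are:

  0-simplices (7): [0], [1], [2], [3], [4], [5], [6]
  1-simplices (18): [0,1], [0,2], [0,3], [0,4], [0,5], [0,6], [1,2], [1,3], [1,4], [1,5], [2,4], [2,5], [2,6], [3,4], [3,6], [4,5], [4,6], [5,6]
  2-simplices (12): [0,1,2], [0,1,3], [0,2,4], [0,3,6], [0,4,5], [0,5,6], [1,2,5], [1,3,4], [1,4,5], [2,4,6], [2,5,6], [3,4,6]

Hence C_0 ≅ Z^7, C_1 ≅ Z^18, C_2 ≅ Z^12.

∂_1: C_1 → C_0 maps an edge to its endpoints' difference, ∂[p,q] = q − p.
This gives a 7×18 integer matrix of rank 6; reducing to Smith normal form yields diagonal entries (1,1,1,1,1,1).

∂_2: C_2 → C_1 acts by ∂[p,q,r] = [q,r] − [p,r] + [p,q]. For instance
  ∂[1,2,5] = [2,5] − [1,5] + [1,2],
  ∂[0,4,5] = [4,5] − [0,5] + [0,4].
This gives a 18×12 integer matrix of rank 12; reducing to Smith normal form yields diagonal entries (1,1,1,1,1,1,1,1,1,1,1,2).

Reading off H_k = ker ∂_k / im ∂_{k+1}:

  H_0: rank C_0 − rank ∂_1 = 7 − 6 = 1, and the invariant factors of ∂_1 are all 1, so H_0 ≅ Z.
  H_1: rank ker ∂_1 − rank ∂_2 = (18 − 6) − 12 = 0, and ∂_2 has invariant factor 2 > 1, so H_1 ≅ Z/2Z.
  H_2: rank ker ∂_2 − rank ∂_3 = (12 − 12) − 0 = 0, and there is no ∂_3, so H_2 ≅ 0.

(K is a triangulation of the real projective plane RP^2.)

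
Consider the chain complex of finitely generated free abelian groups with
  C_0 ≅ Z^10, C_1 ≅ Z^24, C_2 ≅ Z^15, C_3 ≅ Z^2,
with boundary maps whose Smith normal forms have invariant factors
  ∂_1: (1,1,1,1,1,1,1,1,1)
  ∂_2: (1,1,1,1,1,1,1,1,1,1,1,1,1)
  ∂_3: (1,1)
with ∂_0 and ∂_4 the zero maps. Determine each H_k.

H_0 = Z,  H_1 = Z^2,  H_2 = 0,  H_3 = 0.

H_0: b_0 = 10 − 0 − 9 = 1; torsion from ∂_1 factors > 1: none. So H_0 = Z.
H_1: b_1 = 24 − 9 − 13 = 2; torsion from ∂_2 factors > 1: none. So H_1 = Z^2.
H_2: b_2 = 15 − 13 − 2 = 0; torsion from ∂_3 factors > 1: none. So H_2 = 0.
H_3: b_3 = 2 − 2 − 0 = 0; torsion from ∂_4 factors > 1: none. So H_3 = 0.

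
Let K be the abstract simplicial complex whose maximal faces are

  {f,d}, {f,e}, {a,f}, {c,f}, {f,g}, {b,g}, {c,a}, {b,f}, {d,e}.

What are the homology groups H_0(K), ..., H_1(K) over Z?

We work with the vertex ordering a < b < c < d < e < f < g. The simplices of K, each written with vertices in increasing order, are:

  0-simplices (7): a, b, c, d, e, f, g
  1-simplices (9): ac, af, bf, bg, cf, de, df, ef, fg

giving chain groups C_0 ≅ Z^7, C_1 ≅ Z^9.

∂_1: C_1 → C_0 maps an edge to its endpoints' difference, ∂[p,q] = q − p.
This gives a 7×9 integer matrix of rank 6; reducing to Smith normal form yields diagonal entries (1,1,1,1,1,1).

Computing H_k = (kernel of ∂_k) / (image of ∂_{k+1}):

  H_0: rank C_0 − rank ∂_1 = 7 − 6 = 1, and the invariant factors of ∂_1 are all 1, so H_0 = Z.
  H_1: rank ker ∂_1 − rank ∂_2 = (9 − 6) − 0 = 3, and there is no ∂_2, so H_1 = Z^3.

(K is a triangulation of a wedge of 3 circles.)

H_0 = Z,  H_1 = Z^3.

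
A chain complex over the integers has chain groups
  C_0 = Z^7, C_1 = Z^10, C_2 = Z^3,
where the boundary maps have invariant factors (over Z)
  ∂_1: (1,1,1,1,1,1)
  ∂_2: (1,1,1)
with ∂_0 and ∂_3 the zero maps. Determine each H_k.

H_0 ≅ Z,  H_1 ≅ Z,  H_2 = 0.

H_0: b_0 = 7 − 0 − 6 = 1; torsion from ∂_1 factors > 1: none. So H_0 ≅ Z.
H_1: b_1 = 10 − 6 − 3 = 1; torsion from ∂_2 factors > 1: none. So H_1 ≅ Z.
H_2: b_2 = 3 − 3 − 0 = 0; torsion from ∂_3 factors > 1: none. So H_2 ≅ 0.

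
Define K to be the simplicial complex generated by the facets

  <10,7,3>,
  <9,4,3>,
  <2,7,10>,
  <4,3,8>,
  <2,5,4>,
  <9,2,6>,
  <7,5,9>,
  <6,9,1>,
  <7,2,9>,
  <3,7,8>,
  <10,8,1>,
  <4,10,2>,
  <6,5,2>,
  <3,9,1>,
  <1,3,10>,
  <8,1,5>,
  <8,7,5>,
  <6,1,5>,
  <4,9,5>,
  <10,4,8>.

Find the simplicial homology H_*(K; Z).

We work with the vertex ordering 1 < 2 < 3 < 4 < 5 < 6 < 7 < 8 < 9 < 10. The simplices of K, each written with vertices in increasing order, are:

  0-simplices (10): [1], [2], [3], [4], [5], [6], [7], [8], [9], [10]
  1-simplices (30): (30 of them)
  2-simplices (20): (20 of them)

so the chain groups are C_0 ≅ Z^10, C_1 ≅ Z^30, C_2 ≅ Z^20.

The boundary map ∂_1: C_1 → C_0 is given by ∂[p,q] = [q] − [p]. For instance
  ∂[2,7] = [7] − [2].
As a 10×30 matrix over Z this has rank 9, with invariant factors (1,1,1,1,1,1,1,1,1).

∂_2: C_2 → C_1 sends each 2-simplex [p,q,r] to [q,r] − [p,r] + [p,q]. For instance
  ∂[1,5,6] = [5,6] − [1,6] + [1,5],
  ∂[2,7,10] = [7,10] − [2,10] + [2,7].
As a 30×20 matrix over Z this has rank 20, with invariant factors (1,1,1,1,1,1,1,1,1,1,1,1,1,1,1,1,1,1,1,2).

Computing H_k = (kernel of ∂_k) / (image of ∂_{k+1}):

  H_0: rank C_0 − rank ∂_1 = 10 − 9 = 1, and the invariant factors of ∂_1 are all 1, so H_0 = Z.
  H_1: rank ker ∂_1 − rank ∂_2 = (30 − 9) − 20 = 1, and ∂_2 has invariant factor 2 > 1, so H_1 = Z ⊕ Z_2.
  H_2: rank ker ∂_2 − rank ∂_3 = (20 − 20) − 0 = 0, and there is no ∂_3, so H_2 = 0.

H_0 ≅ Z,  H_1 ≅ Z ⊕ Z_2,  H_2 = 0.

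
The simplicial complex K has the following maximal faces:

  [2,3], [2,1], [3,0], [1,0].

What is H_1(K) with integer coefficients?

Fix the vertex order 0 < 1 < 2 < 3 and write every simplex with vertices in increasing order. Then dim K = 1 and the simplices of K are:

  0-simplices (4): [0], [1], [2], [3]
  1-simplices (4): [0,1], [0,3], [1,2], [2,3]

so the chain groups are C_0 ≅ Z^4, C_1 ≅ Z^4.

∂_1: C_1 → C_0 is given by ∂[p,q] = [q] − [p]. For instance
  ∂[2,3] = [3] − [2].
This gives a 4×4 integer matrix of rank 3; reducing to Smith normal form yields diagonal entries (1,1,1).

Computing H_k = (kernel of ∂_k) / (image of ∂_{k+1}):

  H_1: rank ker ∂_1 − rank ∂_2 = (4 − 3) − 0 = 1, and there is no ∂_2, so H_1 = Z.

H_1 ≅ Z.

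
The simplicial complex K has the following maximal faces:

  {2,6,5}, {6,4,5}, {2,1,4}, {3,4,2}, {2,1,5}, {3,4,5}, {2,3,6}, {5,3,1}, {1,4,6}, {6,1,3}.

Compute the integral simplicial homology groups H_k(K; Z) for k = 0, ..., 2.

H_0 = Z,  H_1 = Z/2,  H_2 = 0.

K has 6 vertices, 15 edges, 10 triangles.
rank ∂_0 = 0, rank ∂_1 = 5 ⇒ b_0 = 6 − 0 − 5 = 1; all invariant factors of ∂_1 are 1 so no torsion. So H_0 = Z.
rank ∂_1 = 5, rank ∂_2 = 10 ⇒ b_1 = 15 − 5 − 10 = 0; ∂_2 has invariant factor(s) [2] giving torsion. So H_1 = Z/2.
rank ∂_2 = 10, rank ∂_3 = 0 ⇒ b_2 = 10 − 10 − 0 = 0. So H_2 = 0.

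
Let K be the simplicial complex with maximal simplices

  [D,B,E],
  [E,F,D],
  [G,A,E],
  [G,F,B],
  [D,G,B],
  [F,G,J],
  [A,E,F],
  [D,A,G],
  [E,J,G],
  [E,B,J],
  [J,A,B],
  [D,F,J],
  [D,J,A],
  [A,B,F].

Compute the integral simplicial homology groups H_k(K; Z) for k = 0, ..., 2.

Take the total order A < B < D < E < F < G < J on the vertex set. Then K (dimension 2) consists of the simplices:

  0-simplices (7): A, B, D, E, F, G, J
  1-simplices (21): AB, AD, AE, AF, AG, AJ, BD, BE, BF, BG, BJ, DE, DF, DG, DJ, EF, EG, EJ, FG, FJ, GJ
  2-simplices (14): ABF, ABJ, ADG, ADJ, AEF, AEG, BDE, BDG, BEJ, BFG, DEF, DFJ, EGJ, FGJ

Hence C_0 ≅ Z^7, C_1 ≅ Z^21, C_2 ≅ Z^14.

The boundary map ∂_1: C_1 → C_0 sends each edge [p,q] (with p < q) to q − p. For instance
  ∂BF = F − B.
The resulting 7×21 matrix has rank 6, and its Smith normal form has invariant factors (1,1,1,1,1,1).

Boundary ∂_2: C_2 → C_1 sends each 2-simplex [p,q,r] to [q,r] − [p,r] + [p,q]. For instance
  ∂BDG = DG − BG + BD,
  ∂DFJ = FJ − DJ + DF.
As a 21×14 matrix over Z this has rank 13, with invariant factors (1,1,1,1,1,1,1,1,1,1,1,1,1).

Computing H_k = (kernel of ∂_k) / (image of ∂_{k+1}):

  H_0: rank C_0 − rank ∂_1 = 7 − 6 = 1, and the invariant factors of ∂_1 are all 1, so H_0 ≅ Z.
  H_1: rank ker ∂_1 − rank ∂_2 = (21 − 6) − 13 = 2, and the invariant factors of ∂_2 are all 1, so H_1 ≅ Z^2.
  H_2: rank ker ∂_2 − rank ∂_3 = (14 − 13) − 0 = 1, and there is no ∂_3, so H_2 ≅ Z.

As a check, the Euler characteristic is 7 − 21 + 14 = 0, which agrees with 1 − 2 + 1 = 0.

H_0 ≅ Z,  H_1 ≅ Z^2,  H_2 ≅ Z.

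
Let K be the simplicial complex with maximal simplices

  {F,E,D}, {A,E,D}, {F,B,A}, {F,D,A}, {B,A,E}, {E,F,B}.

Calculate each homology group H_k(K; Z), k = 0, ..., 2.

H_0 = Z,  H_1 = 0,  H_2 = Z.

We work with the vertex ordering A < B < D < E < F. The simplices of K, each written with vertices in increasing order, are:

  0-simplices (5): A, B, D, E, F
  1-simplices (9): AB, AD, AE, AF, BE, BF, DE, DF, EF
  2-simplices (6): ABE, ABF, ADE, ADF, BEF, DEF

giving chain groups C_0 ≅ Z^5, C_1 ≅ Z^9, C_2 ≅ Z^6.

The boundary map ∂_1: C_1 → C_0 maps an edge to its endpoints' difference, ∂[p,q] = q − p.
The resulting 5×9 matrix has rank 4, and its Smith normal form has invariant factors (1,1,1,1).

Boundary ∂_2: C_2 → C_1 maps a triangle to the signed sum of its edges. For instance
  ∂BEF = EF − BF + BE,
  ∂ADF = DF − AF + AD.
As a 9×6 matrix over Z this has rank 5, with invariant factors (1,1,1,1,1).

Computing H_k = (kernel of ∂_k) / (image of ∂_{k+1}):

  H_0: rank C_0 − rank ∂_1 = 5 − 4 = 1, and the invariant factors of ∂_1 are all 1, so H_0 = Z.
  H_1: rank ker ∂_1 − rank ∂_2 = (9 − 4) − 5 = 0, and the invariant factors of ∂_2 are all 1, so H_1 = 0.
  H_2: rank ker ∂_2 − rank ∂_3 = (6 − 5) − 0 = 1, and there is no ∂_3, so H_2 = Z.

(K is a triangulation of the 2-sphere S^2.)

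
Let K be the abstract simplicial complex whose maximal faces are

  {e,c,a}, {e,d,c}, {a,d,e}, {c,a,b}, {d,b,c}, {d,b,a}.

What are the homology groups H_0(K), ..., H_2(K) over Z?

K has 5 vertices, 9 edges, 6 triangles.
rank ∂_0 = 0, rank ∂_1 = 4 ⇒ b_0 = 5 − 0 − 4 = 1; all invariant factors of ∂_1 are 1 so no torsion. So H_0 ≅ Z.
rank ∂_1 = 4, rank ∂_2 = 5 ⇒ b_1 = 9 − 4 − 5 = 0; all invariant factors of ∂_2 are 1 so no torsion. So H_1 ≅ 0.
rank ∂_2 = 5, rank ∂_3 = 0 ⇒ b_2 = 6 − 5 − 0 = 1. So H_2 ≅ Z.

H_0 ≅ Z,  H_1 = 0,  H_2 ≅ Z.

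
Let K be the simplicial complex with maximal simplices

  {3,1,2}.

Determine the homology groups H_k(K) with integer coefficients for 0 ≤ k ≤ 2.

H_0 = Z,  H_1 = 0,  H_2 = 0.

K has 3 vertices, 3 edges, 1 triangle.
rank ∂_0 = 0, rank ∂_1 = 2 ⇒ b_0 = 3 − 0 − 2 = 1; all invariant factors of ∂_1 are 1 so no torsion. So H_0 = Z.
rank ∂_1 = 2, rank ∂_2 = 1 ⇒ b_1 = 3 − 2 − 1 = 0; all invariant factors of ∂_2 are 1 so no torsion. So H_1 = 0.
rank ∂_2 = 1, rank ∂_3 = 0 ⇒ b_2 = 1 − 1 − 0 = 0. So H_2 = 0.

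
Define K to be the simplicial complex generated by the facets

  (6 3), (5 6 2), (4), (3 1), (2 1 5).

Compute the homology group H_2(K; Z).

H_2 ≅ 0.

We work with the vertex ordering 1 < 2 < 3 < 4 < 5 < 6. The simplices of K, each written with vertices in increasing order, are:

  0-simplices (6): [1], [2], [3], [4], [5], [6]
  1-simplices (7): [1,2], [1,3], [1,5], [2,5], [2,6], [3,6], [5,6]
  2-simplices (2): [1,2,5], [2,5,6]

giving chain groups C_0 ≅ Z^6, C_1 ≅ Z^7, C_2 ≅ Z^2.

∂_1: C_1 → C_0 is given by ∂[p,q] = [q] − [p]. For instance
  ∂[1,3] = [3] − [1].
As a 6×7 matrix over Z this has rank 4, with invariant factors (1,1,1,1).

Boundary ∂_2: C_2 → C_1 maps a triangle to the signed sum of its edges. For instance
  ∂[1,2,5] = [2,5] − [1,5] + [1,2],
  ∂[2,5,6] = [5,6] − [2,6] + [2,5].
This gives a 7×2 integer matrix of rank 2; reducing to Smith normal form yields diagonal entries (1,1).

From H_k ≅ ker(∂_k) / im(∂_{k+1}) we obtain:

  H_2: rank ker ∂_2 − rank ∂_3 = (2 − 2) − 0 = 0, and there is no ∂_3, so H_2 ≅ 0.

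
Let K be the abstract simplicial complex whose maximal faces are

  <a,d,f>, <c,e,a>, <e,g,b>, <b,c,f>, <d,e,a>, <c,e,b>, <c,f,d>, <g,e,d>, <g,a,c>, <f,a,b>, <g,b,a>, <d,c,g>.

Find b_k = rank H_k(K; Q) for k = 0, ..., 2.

Order the vertices as a < b < c < d < e < f < g. Listing each simplex with vertices in this order, K has dimension 2 with simplices:

  0-simplices (7): a, b, c, d, e, f, g
  1-simplices (18): ab, ac, ad, ae, af, ag, bc, be, bf, bg, cd, ce, cf, cg, de, df, dg, eg
  2-simplices (12): abf, abg, ace, acg, ade, adf, bce, bcf, beg, cdf, cdg, deg

Hence C_0 ≅ Z^7, C_1 ≅ Z^18, C_2 ≅ Z^12.

The boundary map ∂_1: C_1 → C_0 sends each edge [p,q] (with p < q) to q − p. For instance
  ∂dg = g − d.
The resulting 7×18 matrix has rank 6, and its Smith normal form has invariant factors (1,1,1,1,1,1).

∂_2: C_2 → C_1 maps a triangle to the signed sum of its edges. For instance
  ∂cdg = dg − cg + cd,
  ∂ace = ce − ae + ac.
This gives a 18×12 integer matrix of rank 12; reducing to Smith normal form yields diagonal entries (1,1,1,1,1,1,1,1,1,1,1,2).

Reading off H_k = ker ∂_k / im ∂_{k+1}:

  H_0: rank C_0 − rank ∂_1 = 7 − 6 = 1, and the invariant factors of ∂_1 are all 1, so H_0 = Z.
  H_1: rank ker ∂_1 − rank ∂_2 = (18 − 6) − 12 = 0, and ∂_2 has invariant factor 2 > 1, so H_1 = Z_2.
  H_2: rank ker ∂_2 − rank ∂_3 = (12 − 12) − 0 = 0, and there is no ∂_3, so H_2 = 0.

As a check, the Euler characteristic is 7 − 18 + 12 = 1, which agrees with 1 − 0 + 0 = 1.
(K is a triangulation of the real projective plane RP^2.)

Hence the Betti numbers are b_0 = 1, b_1 = 0, b_2 = 0.

b_0 = 1, b_1 = 0, b_2 = 0.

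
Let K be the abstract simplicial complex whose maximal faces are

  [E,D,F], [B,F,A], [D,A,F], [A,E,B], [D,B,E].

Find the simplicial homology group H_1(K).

H_1 = Z.

Fix the vertex order A < B < D < E < F and write every simplex with vertices in increasing order. Then dim K = 2 and the simplices of K are:

  0-simplices (5): A, B, D, E, F
  1-simplices (10): AB, AD, AE, AF, BD, BE, BF, DE, DF, EF
  2-simplices (5): ABE, ABF, ADF, BDE, DEF

Hence C_0 ≅ Z^5, C_1 ≅ Z^10, C_2 ≅ Z^5.

The boundary map ∂_1: C_1 → C_0 is given by ∂[p,q] = [q] − [p].
As a 5×10 matrix over Z this has rank 4, with invariant factors (1,1,1,1).

Boundary ∂_2: C_2 → C_1 acts by ∂[p,q,r] = [q,r] − [p,r] + [p,q]. For instance
  ∂ABE = BE − AE + AB,
  ∂DEF = EF − DF + DE.
The resulting 10×5 matrix has rank 5, and its Smith normal form has invariant factors (1,1,1,1,1).

From H_k ≅ ker(∂_k) / im(∂_{k+1}) we obtain:

  H_1: rank ker ∂_1 − rank ∂_2 = (10 − 4) − 5 = 1, and the invariant factors of ∂_2 are all 1, so H_1 ≅ Z.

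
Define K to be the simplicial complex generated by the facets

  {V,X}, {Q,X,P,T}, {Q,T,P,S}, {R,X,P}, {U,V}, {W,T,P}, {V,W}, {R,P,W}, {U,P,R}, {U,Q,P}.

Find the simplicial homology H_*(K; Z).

Order the vertices as P < Q < R < S < T < U < V < W < X. Listing each simplex with vertices in this order, K has dimension 3 with simplices:

  0-simplices (9): P, Q, R, S, T, U, V, W, X
  1-simplices (20): PQ, PR, PS, PT, PU, PW, PX, QS, QT, QU, QX, RU, RW, RX, ST, TW, TX, UV, VW, VX
  2-simplices (12): PQS, PQT, PQU, PQX, PRU, PRW, PRX, PST, PTW, PTX, QST, QTX
  3-simplices (2): PQST, PQTX

giving chain groups C_0 ≅ Z^9, C_1 ≅ Z^20, C_2 ≅ Z^12, C_3 ≅ Z^2.

∂_1: C_1 → C_0 maps an edge to its endpoints' difference, ∂[p,q] = q − p.
The 9×20 boundary matrix has rank 8 and Smith normal form diag(1,1,1,1,1,1,1,1).

The boundary map ∂_2: C_2 → C_1 maps a triangle to the signed sum of its edges. For instance
  ∂PRX = RX − PX + PR,
  ∂PRW = RW − PW + PR.
This gives a 20×12 integer matrix of rank 10; reducing to Smith normal form yields diagonal entries (1,1,1,1,1,1,1,1,1,1).

The boundary map ∂_3: C_3 → C_2 sends each 3-simplex σ to the alternating sum Σ_i (−1)^i (σ with its i-th vertex removed). For instance
  ∂PQTX = QTX − PTX + PQX − PQT,
  ∂PQST = QST − PST + PQT − PQS.
As a 12×2 matrix over Z this has rank 2, with invariant factors (1,1).

Reading off H_k = ker ∂_k / im ∂_{k+1}:

  H_0: rank C_0 − rank ∂_1 = 9 − 8 = 1, and the invariant factors of ∂_1 are all 1, so H_0 = Z.
  H_1: rank ker ∂_1 − rank ∂_2 = (20 − 8) − 10 = 2, and the invariant factors of ∂_2 are all 1, so H_1 = Z^2.
  H_2: rank ker ∂_2 − rank ∂_3 = (12 − 10) − 2 = 0, and the invariant factors of ∂_3 are all 1, so H_2 = 0.
  H_3: rank ker ∂_3 − rank ∂_4 = (2 − 2) − 0 = 0, and there is no ∂_4, so H_3 = 0.

As a check, the Euler characteristic is 9 − 20 + 12 − 2 = -1, which agrees with 1 − 2 + 0 − 0 = -1.

H_0 ≅ Z,  H_1 ≅ Z^2,  H_2 = 0,  H_3 = 0.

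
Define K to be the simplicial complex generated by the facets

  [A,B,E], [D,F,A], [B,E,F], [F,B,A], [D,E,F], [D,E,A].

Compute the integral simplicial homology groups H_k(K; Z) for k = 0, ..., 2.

Order the vertices as A < B < D < E < F. Listing each simplex with vertices in this order, K has dimension 2 with simplices:

  0-simplices (5): A, B, D, E, F
  1-simplices (9): AB, AD, AE, AF, BE, BF, DE, DF, EF
  2-simplices (6): ABE, ABF, ADE, ADF, BEF, DEF

so the chain groups are C_0 ≅ Z^5, C_1 ≅ Z^9, C_2 ≅ Z^6.

∂_1: C_1 → C_0 sends each edge [p,q] (with p < q) to q − p. For instance
  ∂BE = E − B.
As a 5×9 matrix over Z this has rank 4, with invariant factors (1,1,1,1).

∂_2: C_2 → C_1 maps a triangle to the signed sum of its edges. For instance
  ∂ADE = DE − AE + AD,
  ∂ABE = BE − AE + AB.
This gives a 9×6 integer matrix of rank 5; reducing to Smith normal form yields diagonal entries (1,1,1,1,1).

From H_k ≅ ker(∂_k) / im(∂_{k+1}) we obtain:

  H_0: rank C_0 − rank ∂_1 = 5 − 4 = 1, and the invariant factors of ∂_1 are all 1, so H_0 = Z.
  H_1: rank ker ∂_1 − rank ∂_2 = (9 − 4) − 5 = 0, and the invariant factors of ∂_2 are all 1, so H_1 = 0.
  H_2: rank ker ∂_2 − rank ∂_3 = (6 − 5) − 0 = 1, and there is no ∂_3, so H_2 = Z.

H_0 ≅ Z,  H_1 = 0,  H_2 ≅ Z.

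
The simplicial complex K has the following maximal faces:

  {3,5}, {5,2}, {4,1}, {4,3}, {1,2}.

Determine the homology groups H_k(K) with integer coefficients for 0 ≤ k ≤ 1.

H_0 ≅ Z,  H_1 ≅ Z.

Fix the vertex order 1 < 2 < 3 < 4 < 5 and write every simplex with vertices in increasing order. Then dim K = 1 and the simplices of K are:

  0-simplices (5): [1], [2], [3], [4], [5]
  1-simplices (5): [1,2], [1,4], [2,5], [3,4], [3,5]

Hence C_0 ≅ Z^5, C_1 ≅ Z^5.

The boundary map ∂_1: C_1 → C_0 is given by ∂[p,q] = [q] − [p].
As a 5×5 matrix over Z this has rank 4, with invariant factors (1,1,1,1).

Reading off H_k = ker ∂_k / im ∂_{k+1}:

  H_0: rank C_0 − rank ∂_1 = 5 − 4 = 1, and the invariant factors of ∂_1 are all 1, so H_0 ≅ Z.
  H_1: rank ker ∂_1 − rank ∂_2 = (5 − 4) − 0 = 1, and there is no ∂_2, so H_1 ≅ Z.

(K is a triangulation of the circle S^1.)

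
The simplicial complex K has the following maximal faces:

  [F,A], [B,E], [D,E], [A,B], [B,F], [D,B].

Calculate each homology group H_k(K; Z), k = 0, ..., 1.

H_0 = Z,  H_1 = Z^2.

Order the vertices as A < B < D < E < F. Listing each simplex with vertices in this order, K has dimension 1 with simplices:

  0-simplices (5): A, B, D, E, F
  1-simplices (6): AB, AF, BD, BE, BF, DE

Hence C_0 ≅ Z^5, C_1 ≅ Z^6.

Boundary ∂_1: C_1 → C_0 sends each edge [p,q] (with p < q) to q − p.
The resulting 5×6 matrix has rank 4, and its Smith normal form has invariant factors (1,1,1,1).

Now H_k = ker ∂_k / im ∂_{k+1}, so:

  H_0: rank C_0 − rank ∂_1 = 5 − 4 = 1, and the invariant factors of ∂_1 are all 1, so H_0 ≅ Z.
  H_1: rank ker ∂_1 − rank ∂_2 = (6 − 4) − 0 = 2, and there is no ∂_2, so H_1 ≅ Z^2.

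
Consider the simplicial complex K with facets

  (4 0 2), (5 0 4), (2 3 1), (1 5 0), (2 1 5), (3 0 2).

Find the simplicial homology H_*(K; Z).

K has 6 vertices, 12 edges, 6 triangles.
rank ∂_0 = 0, rank ∂_1 = 5 ⇒ b_0 = 6 − 0 − 5 = 1; all invariant factors of ∂_1 are 1 so no torsion. So H_0 = Z.
rank ∂_1 = 5, rank ∂_2 = 6 ⇒ b_1 = 12 − 5 − 6 = 1; all invariant factors of ∂_2 are 1 so no torsion. So H_1 = Z.
rank ∂_2 = 6, rank ∂_3 = 0 ⇒ b_2 = 6 − 6 − 0 = 0. So H_2 = 0.

H_0 = Z,  H_1 = Z,  H_2 = 0.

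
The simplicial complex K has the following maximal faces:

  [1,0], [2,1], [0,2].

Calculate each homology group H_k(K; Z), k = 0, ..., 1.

H_0 = Z,  H_1 = Z.

Take the total order 0 < 1 < 2 on the vertex set. Then K (dimension 1) consists of the simplices:

  0-simplices (3): [0], [1], [2]
  1-simplices (3): [0,1], [0,2], [1,2]

Hence C_0 ≅ Z^3, C_1 ≅ Z^3.

∂_1: C_1 → C_0 is given by ∂[p,q] = [q] − [p].
As a 3×3 matrix over Z this has rank 2, with invariant factors (1,1).

Reading off H_k = ker ∂_k / im ∂_{k+1}:

  H_0: rank C_0 − rank ∂_1 = 3 − 2 = 1, and the invariant factors of ∂_1 are all 1, so H_0 ≅ Z.
  H_1: rank ker ∂_1 − rank ∂_2 = (3 − 2) − 0 = 1, and there is no ∂_2, so H_1 ≅ Z.

(K is a triangulation of the circle S^1.)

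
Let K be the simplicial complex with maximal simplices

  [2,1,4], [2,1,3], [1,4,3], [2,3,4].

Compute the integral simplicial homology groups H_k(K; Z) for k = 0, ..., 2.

H_0 = Z,  H_1 = 0,  H_2 = Z.

K has 4 vertices, 6 edges, 4 triangles.
rank ∂_0 = 0, rank ∂_1 = 3 ⇒ b_0 = 4 − 0 − 3 = 1; all invariant factors of ∂_1 are 1 so no torsion. So H_0 = Z.
rank ∂_1 = 3, rank ∂_2 = 3 ⇒ b_1 = 6 − 3 − 3 = 0; all invariant factors of ∂_2 are 1 so no torsion. So H_1 = 0.
rank ∂_2 = 3, rank ∂_3 = 0 ⇒ b_2 = 4 − 3 − 0 = 1. So H_2 = Z.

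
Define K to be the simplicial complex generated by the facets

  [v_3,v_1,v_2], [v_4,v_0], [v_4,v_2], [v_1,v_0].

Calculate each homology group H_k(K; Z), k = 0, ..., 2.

Order the vertices as v_0 < v_1 < v_2 < v_3 < v_4. Listing each simplex with vertices in this order, K has dimension 2 with simplices:

  0-simplices (5): [v_0], [v_1], [v_2], [v_3], [v_4]
  1-simplices (6): [v_0,v_1], [v_0,v_4], [v_1,v_2], [v_1,v_3], [v_2,v_3], [v_2,v_4]
  2-simplices (1): [v_1,v_2,v_3]

so the chain groups are C_0 ≅ Z^5, C_1 ≅ Z^6, C_2 ≅ Z^1.

∂_1: C_1 → C_0 is given by ∂[p,q] = [q] − [p]. For instance
  ∂[v_2,v_4] = [v_4] − [v_2].
This gives a 5×6 integer matrix of rank 4; reducing to Smith normal form yields diagonal entries (1,1,1,1).

∂_2: C_2 → C_1 sends each 2-simplex [p,q,r] to [q,r] − [p,r] + [p,q]. For instance
  ∂[v_1,v_2,v_3] = [v_2,v_3] − [v_1,v_3] + [v_1,v_2].
This gives a 6×1 integer matrix of rank 1; reducing to Smith normal form yields diagonal entries (1).

From H_k ≅ ker(∂_k) / im(∂_{k+1}) we obtain:

  H_0: rank C_0 − rank ∂_1 = 5 − 4 = 1, and the invariant factors of ∂_1 are all 1, so H_0 ≅ Z.
  H_1: rank ker ∂_1 − rank ∂_2 = (6 − 4) − 1 = 1, and the invariant factors of ∂_2 are all 1, so H_1 ≅ Z.
  H_2: rank ker ∂_2 − rank ∂_3 = (1 − 1) − 0 = 0, and there is no ∂_3, so H_2 ≅ 0.

H_0 = Z,  H_1 = Z,  H_2 = 0.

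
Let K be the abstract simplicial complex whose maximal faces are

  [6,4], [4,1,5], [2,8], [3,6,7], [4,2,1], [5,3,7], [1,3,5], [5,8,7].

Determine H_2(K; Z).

We work with the vertex ordering 1 < 2 < 3 < 4 < 5 < 6 < 7 < 8. The simplices of K, each written with vertices in increasing order, are:

  0-simplices (8): [1], [2], [3], [4], [5], [6], [7], [8]
  1-simplices (15): [1,2], [1,3], [1,4], [1,5], [2,4], [2,8], [3,5], [3,6], [3,7], [4,5], [4,6], [5,7], [5,8], [6,7], [7,8]
  2-simplices (6): [1,2,4], [1,3,5], [1,4,5], [3,5,7], [3,6,7], [5,7,8]

Hence C_0 ≅ Z^8, C_1 ≅ Z^15, C_2 ≅ Z^6.

Boundary ∂_1: C_1 → C_0 is given by ∂[p,q] = [q] − [p].
The 8×15 boundary matrix has rank 7 and Smith normal form diag(1,1,1,1,1,1,1).

Boundary ∂_2: C_2 → C_1 sends each 2-simplex [p,q,r] to [q,r] − [p,r] + [p,q]. For instance
  ∂[1,3,5] = [3,5] − [1,5] + [1,3],
  ∂[5,7,8] = [7,8] − [5,8] + [5,7].
The 15×6 boundary matrix has rank 6 and Smith normal form diag(1,1,1,1,1,1).

Now H_k = ker ∂_k / im ∂_{k+1}, so:

  H_2: rank ker ∂_2 − rank ∂_3 = (6 − 6) − 0 = 0, and there is no ∂_3, so H_2 ≅ 0.

H_2 = 0.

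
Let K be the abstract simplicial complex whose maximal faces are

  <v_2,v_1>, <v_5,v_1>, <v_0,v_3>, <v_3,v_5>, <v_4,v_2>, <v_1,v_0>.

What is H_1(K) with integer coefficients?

H_1 = Z.

Fix the vertex order v_0 < v_1 < v_2 < v_3 < v_4 < v_5 and write every simplex with vertices in increasing order. Then dim K = 1 and the simplices of K are:

  0-simplices (6): [v_0], [v_1], [v_2], [v_3], [v_4], [v_5]
  1-simplices (6): [v_0,v_1], [v_0,v_3], [v_1,v_2], [v_1,v_5], [v_2,v_4], [v_3,v_5]

Hence C_0 ≅ Z^6, C_1 ≅ Z^6.

∂_1: C_1 → C_0 is given by ∂[p,q] = [q] − [p].
As a 6×6 matrix over Z this has rank 5, with invariant factors (1,1,1,1,1).

Computing H_k = (kernel of ∂_k) / (image of ∂_{k+1}):

  H_1: rank ker ∂_1 − rank ∂_2 = (6 − 5) − 0 = 1, and there is no ∂_2, so H_1 ≅ Z.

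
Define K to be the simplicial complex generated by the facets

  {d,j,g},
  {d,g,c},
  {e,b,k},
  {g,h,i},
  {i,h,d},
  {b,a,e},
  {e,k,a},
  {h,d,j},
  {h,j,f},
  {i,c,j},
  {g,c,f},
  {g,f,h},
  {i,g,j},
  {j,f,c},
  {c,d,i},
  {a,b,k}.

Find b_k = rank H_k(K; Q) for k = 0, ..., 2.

b_0 = 2, b_1 = 0, b_2 = 1.

Take the total order a < b < c < d < e < f < g < h < i < j < k on the vertex set. Then K (dimension 2) consists of the simplices:

  0-simplices (11): a, b, c, d, e, f, g, h, i, j, k
  1-simplices (24): ab, ae, ak, be, bk, cd, cf, cg, ci, cj, dg, dh, di, dj, ek, fg, fh, fj, gh, gi, gj, hi, hj, ij
  2-simplices (16): abe, abk, aek, bek, cdg, cdi, cfg, cfj, cij, dgj, dhi, dhj, fgh, fhj, ghi, gij

so the chain groups are C_0 ≅ Z^11, C_1 ≅ Z^24, C_2 ≅ Z^16.

∂_1: C_1 → C_0 maps an edge to its endpoints' difference, ∂[p,q] = q − p.
This gives a 11×24 integer matrix of rank 9; reducing to Smith normal form yields diagonal entries (1,1,1,1,1,1,1,1,1).

∂_2: C_2 → C_1 acts by ∂[p,q,r] = [q,r] − [p,r] + [p,q]. For instance
  ∂cij = ij − cj + ci,
  ∂aek = ek − ak + ae.
The resulting 24×16 matrix has rank 15, and its Smith normal form has invariant factors (1,1,1,1,1,1,1,1,1,1,1,1,1,1,2).

From H_k ≅ ker(∂_k) / im(∂_{k+1}) we obtain:

  H_0: rank C_0 − rank ∂_1 = 11 − 9 = 2, and the invariant factors of ∂_1 are all 1, so H_0 ≅ Z^2.
  H_1: rank ker ∂_1 − rank ∂_2 = (24 − 9) − 15 = 0, and ∂_2 has invariant factor 2 > 1, so H_1 ≅ Z_2.
  H_2: rank ker ∂_2 − rank ∂_3 = (16 − 15) − 0 = 1, and there is no ∂_3, so H_2 ≅ Z.

As a check, the Euler characteristic is 11 − 24 + 16 = 3, which agrees with 2 − 0 + 1 = 3.

Hence the Betti numbers are b_0 = 2, b_1 = 0, b_2 = 1.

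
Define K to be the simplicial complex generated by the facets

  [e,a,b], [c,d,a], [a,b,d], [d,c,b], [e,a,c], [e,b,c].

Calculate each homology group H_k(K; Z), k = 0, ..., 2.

Fix the vertex order a < b < c < d < e and write every simplex with vertices in increasing order. Then dim K = 2 and the simplices of K are:

  0-simplices (5): a, b, c, d, e
  1-simplices (9): ab, ac, ad, ae, bc, bd, be, cd, ce
  2-simplices (6): abd, abe, acd, ace, bcd, bce

Hence C_0 ≅ Z^5, C_1 ≅ Z^9, C_2 ≅ Z^6.

∂_1: C_1 → C_0 sends each edge [p,q] (with p < q) to q − p.
This gives a 5×9 integer matrix of rank 4; reducing to Smith normal form yields diagonal entries (1,1,1,1).

Boundary ∂_2: C_2 → C_1 maps a triangle to the signed sum of its edges. For instance
  ∂bcd = cd − bd + bc,
  ∂abe = be − ae + ab.
The resulting 9×6 matrix has rank 5, and its Smith normal form has invariant factors (1,1,1,1,1).

Now H_k = ker ∂_k / im ∂_{k+1}, so:

  H_0: rank C_0 − rank ∂_1 = 5 − 4 = 1, and the invariant factors of ∂_1 are all 1, so H_0 ≅ Z.
  H_1: rank ker ∂_1 − rank ∂_2 = (9 − 4) − 5 = 0, and the invariant factors of ∂_2 are all 1, so H_1 ≅ 0.
  H_2: rank ker ∂_2 − rank ∂_3 = (6 − 5) − 0 = 1, and there is no ∂_3, so H_2 ≅ Z.

As a check, the Euler characteristic is 5 − 9 + 6 = 2, which agrees with 1 − 0 + 1 = 2.

H_0 = Z,  H_1 = 0,  H_2 = Z.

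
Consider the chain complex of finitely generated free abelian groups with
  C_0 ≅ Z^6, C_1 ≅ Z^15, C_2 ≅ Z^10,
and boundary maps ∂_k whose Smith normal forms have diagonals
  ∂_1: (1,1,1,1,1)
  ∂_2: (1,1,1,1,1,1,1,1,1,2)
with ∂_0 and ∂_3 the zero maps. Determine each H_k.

H_0 = Z,  H_1 = Z/2,  H_2 = 0.

H_0: b_0 = 6 − 0 − 5 = 1; torsion from ∂_1 factors > 1: none. So H_0 = Z.
H_1: b_1 = 15 − 5 − 10 = 0; torsion from ∂_2 factors > 1: [2]. So H_1 = Z/2.
H_2: b_2 = 10 − 10 − 0 = 0; torsion from ∂_3 factors > 1: none. So H_2 = 0.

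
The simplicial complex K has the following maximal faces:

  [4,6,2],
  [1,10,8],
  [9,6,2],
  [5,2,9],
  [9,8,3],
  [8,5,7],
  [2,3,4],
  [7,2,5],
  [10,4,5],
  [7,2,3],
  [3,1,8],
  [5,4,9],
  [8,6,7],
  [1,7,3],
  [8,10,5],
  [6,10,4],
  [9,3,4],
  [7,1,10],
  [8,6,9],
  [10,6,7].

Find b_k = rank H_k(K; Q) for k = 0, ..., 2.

b_0 = 1, b_1 = 1, b_2 = 0.

K has 10 vertices, 30 edges, 20 triangles.
rank ∂_0 = 0, rank ∂_1 = 9 ⇒ b_0 = 10 − 0 − 9 = 1; all invariant factors of ∂_1 are 1 so no torsion. So H_0 ≅ Z.
rank ∂_1 = 9, rank ∂_2 = 20 ⇒ b_1 = 30 − 9 − 20 = 1; ∂_2 has invariant factor(s) [2] giving torsion. So H_1 ≅ Z ⊕ Z/2Z.
rank ∂_2 = 20, rank ∂_3 = 0 ⇒ b_2 = 20 − 20 − 0 = 0. So H_2 ≅ 0.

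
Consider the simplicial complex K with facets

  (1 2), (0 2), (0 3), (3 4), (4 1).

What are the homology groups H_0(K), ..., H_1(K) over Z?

Order the vertices as 0 < 1 < 2 < 3 < 4. Listing each simplex with vertices in this order, K has dimension 1 with simplices:

  0-simplices (5): [0], [1], [2], [3], [4]
  1-simplices (5): [0,2], [0,3], [1,2], [1,4], [3,4]

giving chain groups C_0 ≅ Z^5, C_1 ≅ Z^5.

∂_1: C_1 → C_0 sends each edge [p,q] (with p < q) to q − p. For instance
  ∂[1,4] = [4] − [1].
The resulting 5×5 matrix has rank 4, and its Smith normal form has invariant factors (1,1,1,1).

Computing H_k = (kernel of ∂_k) / (image of ∂_{k+1}):

  H_0: rank C_0 − rank ∂_1 = 5 − 4 = 1, and the invariant factors of ∂_1 are all 1, so H_0 = Z.
  H_1: rank ker ∂_1 − rank ∂_2 = (5 − 4) − 0 = 1, and there is no ∂_2, so H_1 = Z.

(K is a triangulation of the circle S^1.)

H_0 ≅ Z,  H_1 ≅ Z.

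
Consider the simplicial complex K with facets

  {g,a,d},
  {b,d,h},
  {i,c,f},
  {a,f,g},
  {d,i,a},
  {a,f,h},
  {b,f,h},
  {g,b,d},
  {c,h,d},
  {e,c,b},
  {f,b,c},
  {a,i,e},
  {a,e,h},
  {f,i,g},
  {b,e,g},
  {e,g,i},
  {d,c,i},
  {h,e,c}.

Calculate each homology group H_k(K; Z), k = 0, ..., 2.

K has 9 vertices, 27 edges, 18 triangles.
rank ∂_0 = 0, rank ∂_1 = 8 ⇒ b_0 = 9 − 0 − 8 = 1; all invariant factors of ∂_1 are 1 so no torsion. So H_0 ≅ Z.
rank ∂_1 = 8, rank ∂_2 = 18 ⇒ b_1 = 27 − 8 − 18 = 1; ∂_2 has invariant factor(s) [2] giving torsion. So H_1 ≅ Z ⊕ Z/2.
rank ∂_2 = 18, rank ∂_3 = 0 ⇒ b_2 = 18 − 18 − 0 = 0. So H_2 ≅ 0.

H_0 = Z,  H_1 = Z ⊕ Z/2,  H_2 = 0.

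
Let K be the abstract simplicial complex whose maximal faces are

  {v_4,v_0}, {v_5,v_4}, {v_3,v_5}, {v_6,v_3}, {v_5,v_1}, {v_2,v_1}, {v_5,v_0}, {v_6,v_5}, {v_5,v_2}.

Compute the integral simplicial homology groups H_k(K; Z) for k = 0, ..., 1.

Take the total order v_0 < v_1 < v_2 < v_3 < v_4 < v_5 < v_6 on the vertex set. Then K (dimension 1) consists of the simplices:

  0-simplices (7): [v_0], [v_1], [v_2], [v_3], [v_4], [v_5], [v_6]
  1-simplices (9): [v_0,v_4], [v_0,v_5], [v_1,v_2], [v_1,v_5], [v_2,v_5], [v_3,v_5], [v_3,v_6], [v_4,v_5], [v_5,v_6]

so the chain groups are C_0 ≅ Z^7, C_1 ≅ Z^9.

∂_1: C_1 → C_0 sends each edge [p,q] (with p < q) to q − p.
The 7×9 boundary matrix has rank 6 and Smith normal form diag(1,1,1,1,1,1).

Reading off H_k = ker ∂_k / im ∂_{k+1}:

  H_0: rank C_0 − rank ∂_1 = 7 − 6 = 1, and the invariant factors of ∂_1 are all 1, so H_0 ≅ Z.
  H_1: rank ker ∂_1 − rank ∂_2 = (9 − 6) − 0 = 3, and there is no ∂_2, so H_1 ≅ Z^3.

H_0 = Z,  H_1 = Z^3.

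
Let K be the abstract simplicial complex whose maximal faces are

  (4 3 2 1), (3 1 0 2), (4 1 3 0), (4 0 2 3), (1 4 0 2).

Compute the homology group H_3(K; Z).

K has 5 vertices, 10 edges, 10 triangles, 5 3-simplices.
rank ∂_3 = 4, rank ∂_4 = 0 ⇒ b_3 = 5 − 4 − 0 = 1. So H_3 = Z.

H_3 ≅ Z.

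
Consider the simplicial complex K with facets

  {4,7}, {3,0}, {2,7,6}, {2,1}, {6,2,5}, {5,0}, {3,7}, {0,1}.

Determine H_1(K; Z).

H_1 ≅ Z^2.

We work with the vertex ordering 0 < 1 < 2 < 3 < 4 < 5 < 6 < 7. The simplices of K, each written with vertices in increasing order, are:

  0-simplices (8): [0], [1], [2], [3], [4], [5], [6], [7]
  1-simplices (11): [0,1], [0,3], [0,5], [1,2], [2,5], [2,6], [2,7], [3,7], [4,7], [5,6], [6,7]
  2-simplices (2): [2,5,6], [2,6,7]

giving chain groups C_0 ≅ Z^8, C_1 ≅ Z^11, C_2 ≅ Z^2.

∂_1: C_1 → C_0 is given by ∂[p,q] = [q] − [p]. For instance
  ∂[2,5] = [5] − [2].
This gives a 8×11 integer matrix of rank 7; reducing to Smith normal form yields diagonal entries (1,1,1,1,1,1,1).

Boundary ∂_2: C_2 → C_1 maps a triangle to the signed sum of its edges. For instance
  ∂[2,5,6] = [5,6] − [2,6] + [2,5],
  ∂[2,6,7] = [6,7] − [2,7] + [2,6].
The resulting 11×2 matrix has rank 2, and its Smith normal form has invariant factors (1,1).

Reading off H_k = ker ∂_k / im ∂_{k+1}:

  H_1: rank ker ∂_1 − rank ∂_2 = (11 − 7) − 2 = 2, and the invariant factors of ∂_2 are all 1, so H_1 = Z^2.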